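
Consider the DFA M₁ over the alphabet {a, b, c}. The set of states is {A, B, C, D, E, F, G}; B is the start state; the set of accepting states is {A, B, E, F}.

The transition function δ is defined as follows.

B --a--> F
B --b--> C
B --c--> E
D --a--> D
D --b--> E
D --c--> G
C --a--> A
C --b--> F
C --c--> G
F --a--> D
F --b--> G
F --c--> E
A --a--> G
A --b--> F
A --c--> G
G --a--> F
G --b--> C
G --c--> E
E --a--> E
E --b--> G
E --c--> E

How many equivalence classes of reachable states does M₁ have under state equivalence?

P0 = {A,B,E,F} | {C,D,G}.
On input a, block {A,B,E,F} splits into {A,F} and {B,E}.
On input b, block {A,F} splits into {A} and {F}.
Split {C,D,G} by δ(·,a) → {C} and {D} and {G}.
Refine {B,E} on symbol a: members go to different blocks, giving {B} and {E}.
No further refinement is possible. Final partition (7 blocks): {A} | {C} | {B} | {F} | {D} | {G} | {E}.

7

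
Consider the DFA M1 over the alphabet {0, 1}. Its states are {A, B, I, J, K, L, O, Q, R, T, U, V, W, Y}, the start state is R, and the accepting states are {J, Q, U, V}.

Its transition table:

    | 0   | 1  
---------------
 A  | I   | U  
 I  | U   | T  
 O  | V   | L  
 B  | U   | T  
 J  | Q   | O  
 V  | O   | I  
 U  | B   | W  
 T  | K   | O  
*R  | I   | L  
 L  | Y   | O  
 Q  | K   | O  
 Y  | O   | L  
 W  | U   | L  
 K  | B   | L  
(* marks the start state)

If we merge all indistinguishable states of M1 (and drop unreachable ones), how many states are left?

4

Reachable states from the start: {B,I,K,L,O,R,T,U,V,W,Y}. Unreachable: {A,J,Q} — drop them.
Start with accepting vs non-accepting: {U,V} | {B,I,K,L,O,R,T,W,Y}.
Refine {B,I,K,L,O,R,T,W,Y} on symbol 0: members go to different blocks, giving {K,L,R,T,Y} and {B,I,O,W}.
Split {K,L,R,T,Y} by δ(·,0) → {K,R,Y} and {L,T}.
Stable partition: {U,V} | {K,R,Y} | {B,I,O,W} | {L,T} — 4 equivalence classes.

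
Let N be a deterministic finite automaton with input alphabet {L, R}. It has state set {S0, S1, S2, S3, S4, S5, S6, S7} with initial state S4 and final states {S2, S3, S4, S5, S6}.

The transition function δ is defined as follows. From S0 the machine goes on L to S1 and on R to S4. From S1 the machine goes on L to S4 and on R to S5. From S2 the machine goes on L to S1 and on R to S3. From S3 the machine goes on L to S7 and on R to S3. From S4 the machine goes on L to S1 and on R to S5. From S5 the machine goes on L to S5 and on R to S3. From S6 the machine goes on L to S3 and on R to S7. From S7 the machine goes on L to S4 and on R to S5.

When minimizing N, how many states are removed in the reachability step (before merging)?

3

Starting at S4 and following transitions, the reachable set is {S1, S3, S4, S5, S7}. That leaves S0, S2, S6 unreachable — 3 in total.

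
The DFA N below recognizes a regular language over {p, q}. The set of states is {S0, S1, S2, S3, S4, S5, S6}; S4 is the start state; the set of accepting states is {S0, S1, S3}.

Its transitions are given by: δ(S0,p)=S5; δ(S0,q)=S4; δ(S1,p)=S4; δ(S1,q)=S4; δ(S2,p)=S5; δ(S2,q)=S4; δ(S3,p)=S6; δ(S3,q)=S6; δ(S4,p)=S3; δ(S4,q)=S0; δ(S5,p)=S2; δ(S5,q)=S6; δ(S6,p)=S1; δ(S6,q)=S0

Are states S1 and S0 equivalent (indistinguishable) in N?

No

Initial partition by acceptance: {S0,S1,S3} | {S2,S4,S5,S6}.
Refine {S2,S4,S5,S6} on symbol p: members go to different blocks, giving {S2,S5} and {S4,S6}.
Split {S0,S1,S3} by δ(·,p) → {S1,S3} and {S0}.
The partition is now stable with 4 blocks: {S1,S3} | {S2,S5} | {S4,S6} | {S0}.
S1 and S0 end up in different blocks, so they are distinguishable. For instance, the string 'pp' is accepted from only S1.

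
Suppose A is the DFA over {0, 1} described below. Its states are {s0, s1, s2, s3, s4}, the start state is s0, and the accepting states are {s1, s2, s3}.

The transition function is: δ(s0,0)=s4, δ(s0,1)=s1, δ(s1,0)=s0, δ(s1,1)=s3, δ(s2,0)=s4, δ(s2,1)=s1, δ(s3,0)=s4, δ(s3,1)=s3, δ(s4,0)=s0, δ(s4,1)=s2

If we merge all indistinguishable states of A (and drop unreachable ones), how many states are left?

P0 = {s1,s2,s3} | {s0,s4}.
The partition is now stable with 2 blocks: {s1,s2,s3} | {s0,s4}.

2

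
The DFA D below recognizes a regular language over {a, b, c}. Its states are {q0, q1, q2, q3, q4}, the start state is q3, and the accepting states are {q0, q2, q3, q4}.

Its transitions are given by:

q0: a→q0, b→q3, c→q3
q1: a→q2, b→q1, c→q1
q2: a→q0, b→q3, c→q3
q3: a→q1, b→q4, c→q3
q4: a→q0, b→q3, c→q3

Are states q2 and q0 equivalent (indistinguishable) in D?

Yes

P0 = {q0,q2,q3,q4} | {q1}.
Split {q0,q2,q3,q4} by δ(·,a) → {q0,q2,q4} and {q3}.
No further refinement is possible. Final partition (3 blocks): {q0,q2,q4} | {q1} | {q3}.
q2 and q0 lie in the same block of the stable partition, so they are equivalent — no string distinguishes them.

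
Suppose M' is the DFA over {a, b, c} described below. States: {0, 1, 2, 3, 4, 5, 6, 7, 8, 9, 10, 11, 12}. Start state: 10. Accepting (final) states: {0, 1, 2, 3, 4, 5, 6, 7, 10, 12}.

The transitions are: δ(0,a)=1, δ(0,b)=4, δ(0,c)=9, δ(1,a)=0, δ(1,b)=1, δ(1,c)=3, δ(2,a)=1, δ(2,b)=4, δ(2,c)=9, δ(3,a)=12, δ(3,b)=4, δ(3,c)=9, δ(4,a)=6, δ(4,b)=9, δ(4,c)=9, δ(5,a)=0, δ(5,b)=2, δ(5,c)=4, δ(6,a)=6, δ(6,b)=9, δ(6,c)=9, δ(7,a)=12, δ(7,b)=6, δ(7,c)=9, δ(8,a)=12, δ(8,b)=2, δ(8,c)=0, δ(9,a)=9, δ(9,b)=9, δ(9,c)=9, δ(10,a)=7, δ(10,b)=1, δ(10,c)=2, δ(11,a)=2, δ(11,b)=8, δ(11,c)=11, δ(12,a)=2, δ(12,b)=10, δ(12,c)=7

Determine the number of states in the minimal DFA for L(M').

4

Reachable states from the start: {0,1,2,3,4,6,7,9,10,12}. Unreachable: {5,8,11} — drop them.
P0 = {0,1,2,3,4,6,7,10,12} | {9}.
On input b, block {0,1,2,3,4,6,7,10,12} splits into {0,1,2,3,7,10,12} and {4,6}.
On input b, block {0,1,2,3,7,10,12} splits into {0,2,3,7} and {1,10,12}.
The partition is now stable with 4 blocks: {0,2,3,7} | {9} | {4,6} | {1,10,12}.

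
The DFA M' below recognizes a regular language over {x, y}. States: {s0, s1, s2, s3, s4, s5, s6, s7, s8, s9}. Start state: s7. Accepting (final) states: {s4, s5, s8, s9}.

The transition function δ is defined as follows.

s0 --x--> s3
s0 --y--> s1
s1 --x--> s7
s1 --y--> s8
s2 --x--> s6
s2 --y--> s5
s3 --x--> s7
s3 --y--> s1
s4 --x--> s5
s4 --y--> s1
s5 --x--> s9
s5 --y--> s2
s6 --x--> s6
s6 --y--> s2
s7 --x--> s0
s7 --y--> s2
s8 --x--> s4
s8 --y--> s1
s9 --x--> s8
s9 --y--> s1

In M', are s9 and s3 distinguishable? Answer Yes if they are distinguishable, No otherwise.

All states are reachable from the start state.
Initial partition by acceptance: {s4,s5,s8,s9} | {s0,s1,s2,s3,s6,s7}.
Split {s0,s1,s2,s3,s6,s7} by δ(·,y) → {s0,s3,s6,s7} and {s1,s2}.
Stable partition: {s4,s5,s8,s9} | {s0,s3,s6,s7} | {s1,s2} — 3 equivalence classes.
s9 and s3 end up in different blocks, so they are distinguishable. For instance, the string 'ε' is accepted from only s9.

Yes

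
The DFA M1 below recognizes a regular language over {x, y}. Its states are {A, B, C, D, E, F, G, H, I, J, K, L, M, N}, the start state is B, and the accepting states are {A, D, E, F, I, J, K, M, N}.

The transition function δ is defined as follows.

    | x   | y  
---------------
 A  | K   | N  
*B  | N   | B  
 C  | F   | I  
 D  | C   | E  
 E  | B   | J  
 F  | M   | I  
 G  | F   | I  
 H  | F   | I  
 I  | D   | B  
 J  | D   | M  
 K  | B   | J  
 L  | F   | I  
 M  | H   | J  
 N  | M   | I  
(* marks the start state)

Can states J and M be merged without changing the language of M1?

No

First remove the unreachable states {A,G,K,L}; 10 states remain.
Start with accepting vs non-accepting: {D,E,F,I,J,M,N} | {B,C,H}.
Refine {D,E,F,I,J,M,N} on symbol x: members go to different blocks, giving {F,I,J,N} and {D,E,M}.
Refine {F,I,J,N} on symbol y: members go to different blocks, giving {F,N} and {I} and {J}.
Refine {B,C,H} on symbol y: members go to different blocks, giving {C,H} and {B}.
Split {D,E,M} by δ(·,x) → {D,M} and {E}.
Split {D,M} by δ(·,y) → {D} and {M}.
The partition is now stable with 8 blocks: {F,N} | {C,H} | {D} | {I} | {J} | {B} | {E} | {M}.
J and M end up in different blocks, so they are distinguishable. For instance, the string 'x' is accepted from only J.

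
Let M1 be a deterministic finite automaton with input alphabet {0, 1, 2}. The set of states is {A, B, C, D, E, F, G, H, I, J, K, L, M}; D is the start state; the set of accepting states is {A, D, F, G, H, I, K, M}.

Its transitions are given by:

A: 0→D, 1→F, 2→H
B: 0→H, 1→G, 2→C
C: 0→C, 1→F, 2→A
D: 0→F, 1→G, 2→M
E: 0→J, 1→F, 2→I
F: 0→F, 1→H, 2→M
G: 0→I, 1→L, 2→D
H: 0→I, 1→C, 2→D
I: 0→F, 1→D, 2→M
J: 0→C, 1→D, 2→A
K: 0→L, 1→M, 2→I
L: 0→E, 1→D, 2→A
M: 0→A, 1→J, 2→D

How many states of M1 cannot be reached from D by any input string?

2

Starting at D and following transitions, the reachable set is {A, C, D, E, F, G, H, I, J, L, M}. That leaves B, K unreachable — 2 in total.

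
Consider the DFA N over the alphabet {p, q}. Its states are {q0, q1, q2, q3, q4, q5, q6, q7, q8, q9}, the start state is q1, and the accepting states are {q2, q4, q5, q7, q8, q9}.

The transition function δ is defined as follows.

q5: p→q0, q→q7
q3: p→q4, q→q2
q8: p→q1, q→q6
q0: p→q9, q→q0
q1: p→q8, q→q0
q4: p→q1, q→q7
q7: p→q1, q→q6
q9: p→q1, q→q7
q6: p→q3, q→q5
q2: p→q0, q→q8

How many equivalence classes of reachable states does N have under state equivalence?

Start with accepting vs non-accepting: {q2,q4,q5,q7,q8,q9} | {q0,q1,q3,q6}.
On input q, block {q2,q4,q5,q7,q8,q9} splits into {q2,q4,q5,q9} and {q7,q8}.
Refine {q0,q1,q3,q6} on symbol p: members go to different blocks, giving {q0,q3} and {q1} and {q6}.
Split {q2,q4,q5,q9} by δ(·,p) → {q2,q5} and {q4,q9}.
On input q, block {q0,q3} splits into {q0} and {q3}.
Stable partition: {q2,q5} | {q0} | {q7,q8} | {q1} | {q6} | {q4,q9} | {q3} — 7 equivalence classes.

7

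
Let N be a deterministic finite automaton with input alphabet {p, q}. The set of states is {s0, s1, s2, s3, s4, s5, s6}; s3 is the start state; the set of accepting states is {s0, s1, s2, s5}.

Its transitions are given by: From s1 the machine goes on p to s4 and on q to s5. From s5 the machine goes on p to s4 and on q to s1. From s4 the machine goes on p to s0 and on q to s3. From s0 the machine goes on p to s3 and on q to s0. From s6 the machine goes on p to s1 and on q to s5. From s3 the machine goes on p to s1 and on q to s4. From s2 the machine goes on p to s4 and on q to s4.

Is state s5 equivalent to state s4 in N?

First remove the unreachable states {s2,s6}; 5 states remain.
Initial partition by acceptance: {s0,s1,s5} | {s3,s4}.
No further refinement is possible. Final partition (2 blocks): {s0,s1,s5} | {s3,s4}.
s5 and s4 end up in different blocks, so they are distinguishable. For instance, the string 'ε' is accepted from only s5.

No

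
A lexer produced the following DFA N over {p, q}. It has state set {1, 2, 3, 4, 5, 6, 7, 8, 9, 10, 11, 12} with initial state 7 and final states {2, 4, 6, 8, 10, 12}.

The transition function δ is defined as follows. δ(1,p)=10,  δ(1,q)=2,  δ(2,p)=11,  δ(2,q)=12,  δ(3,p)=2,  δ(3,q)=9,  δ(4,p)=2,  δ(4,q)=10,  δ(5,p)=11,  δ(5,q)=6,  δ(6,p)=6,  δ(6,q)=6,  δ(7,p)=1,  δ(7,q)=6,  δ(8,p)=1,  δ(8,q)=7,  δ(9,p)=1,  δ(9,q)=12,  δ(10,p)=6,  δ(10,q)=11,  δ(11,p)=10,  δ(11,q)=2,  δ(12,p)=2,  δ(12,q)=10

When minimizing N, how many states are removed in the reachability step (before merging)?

5

Starting at 7 and following transitions, the reachable set is {1, 2, 6, 7, 10, 11, 12}. That leaves 3, 4, 5, 8, 9 unreachable — 5 in total.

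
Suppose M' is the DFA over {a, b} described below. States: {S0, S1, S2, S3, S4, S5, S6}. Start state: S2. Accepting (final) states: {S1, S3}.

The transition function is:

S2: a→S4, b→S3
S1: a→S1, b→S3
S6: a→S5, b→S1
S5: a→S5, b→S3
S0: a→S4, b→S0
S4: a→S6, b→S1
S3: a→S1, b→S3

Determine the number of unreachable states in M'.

1

No path from S2 leads to S0; the other 6 states are all reachable.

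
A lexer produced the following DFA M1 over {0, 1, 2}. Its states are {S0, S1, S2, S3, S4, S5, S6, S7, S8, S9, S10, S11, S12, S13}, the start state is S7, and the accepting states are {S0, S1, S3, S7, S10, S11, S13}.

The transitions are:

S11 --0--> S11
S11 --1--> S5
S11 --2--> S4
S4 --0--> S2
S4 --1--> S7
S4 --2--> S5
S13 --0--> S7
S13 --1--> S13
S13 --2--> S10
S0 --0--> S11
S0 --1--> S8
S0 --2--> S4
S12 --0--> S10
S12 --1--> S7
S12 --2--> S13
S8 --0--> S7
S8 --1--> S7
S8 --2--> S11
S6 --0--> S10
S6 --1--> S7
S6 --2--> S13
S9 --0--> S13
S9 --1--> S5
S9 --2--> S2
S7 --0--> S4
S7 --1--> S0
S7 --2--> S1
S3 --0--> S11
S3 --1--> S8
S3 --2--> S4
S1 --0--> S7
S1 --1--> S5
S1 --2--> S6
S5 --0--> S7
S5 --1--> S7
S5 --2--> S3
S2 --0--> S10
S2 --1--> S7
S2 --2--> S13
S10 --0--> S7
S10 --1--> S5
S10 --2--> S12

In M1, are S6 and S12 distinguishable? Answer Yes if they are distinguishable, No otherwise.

No

States {S9} cannot be reached from the start state, so discard them.
Start with accepting vs non-accepting: {S0,S1,S3,S7,S10,S11,S13} | {S2,S4,S5,S6,S8,S12}.
On input 0, block {S0,S1,S3,S7,S10,S11,S13} splits into {S0,S1,S3,S10,S11,S13} and {S7}.
On input 0, block {S0,S1,S3,S10,S11,S13} splits into {S0,S3,S11} and {S1,S10,S13}.
Split {S2,S4,S5,S6,S8,S12} by δ(·,0) → {S2,S6,S12} and {S5,S8} and {S4}.
On input 1, block {S1,S10,S13} splits into {S1,S10} and {S13}.
Stable partition: {S0,S3,S11} | {S2,S6,S12} | {S7} | {S1,S10} | {S5,S8} | {S4} | {S13} — 7 equivalence classes.
S6 and S12 lie in the same block of the stable partition, so they are equivalent — no string distinguishes them.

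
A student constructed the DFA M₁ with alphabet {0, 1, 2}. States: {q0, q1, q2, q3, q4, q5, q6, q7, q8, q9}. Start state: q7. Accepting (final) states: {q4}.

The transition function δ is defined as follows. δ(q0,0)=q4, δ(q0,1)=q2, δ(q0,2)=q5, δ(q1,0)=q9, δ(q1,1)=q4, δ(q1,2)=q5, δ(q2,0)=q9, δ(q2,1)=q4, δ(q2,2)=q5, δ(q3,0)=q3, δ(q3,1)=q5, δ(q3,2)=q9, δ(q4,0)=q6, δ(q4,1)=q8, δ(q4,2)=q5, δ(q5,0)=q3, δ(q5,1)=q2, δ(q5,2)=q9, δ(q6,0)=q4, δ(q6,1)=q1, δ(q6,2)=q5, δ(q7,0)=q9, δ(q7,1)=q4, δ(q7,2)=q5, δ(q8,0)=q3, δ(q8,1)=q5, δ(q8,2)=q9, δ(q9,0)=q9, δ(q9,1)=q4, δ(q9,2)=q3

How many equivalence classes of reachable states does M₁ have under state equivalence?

6

States {q0} cannot be reached from the start state, so discard them.
Initial partition by acceptance: {q4} | {q1,q2,q3,q5,q6,q7,q8,q9}.
Split {q1,q2,q3,q5,q6,q7,q8,q9} by δ(·,0) → {q1,q2,q3,q5,q7,q8,q9} and {q6}.
Refine {q1,q2,q3,q5,q7,q8,q9} on symbol 1: members go to different blocks, giving {q1,q2,q7,q9} and {q3,q5,q8}.
Split {q3,q5,q8} by δ(·,1) → {q3,q8} and {q5}.
Split {q1,q2,q7,q9} by δ(·,2) → {q1,q2,q7} and {q9}.
Stable partition: {q4} | {q1,q2,q7} | {q6} | {q3,q8} | {q5} | {q9} — 6 equivalence classes.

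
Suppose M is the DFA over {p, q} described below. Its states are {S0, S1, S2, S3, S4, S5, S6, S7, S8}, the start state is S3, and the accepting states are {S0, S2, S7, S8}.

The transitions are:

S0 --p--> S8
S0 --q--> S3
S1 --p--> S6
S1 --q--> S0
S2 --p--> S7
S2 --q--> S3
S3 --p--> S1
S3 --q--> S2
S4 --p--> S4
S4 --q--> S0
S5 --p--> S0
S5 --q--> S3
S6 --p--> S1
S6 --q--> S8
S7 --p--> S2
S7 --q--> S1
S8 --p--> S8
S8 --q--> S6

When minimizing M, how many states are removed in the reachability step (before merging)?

BFS from S3 reaches {S0, S1, S2, S3, S6, S7, S8}; the 2 state(s) S4, S5 are never visited.

2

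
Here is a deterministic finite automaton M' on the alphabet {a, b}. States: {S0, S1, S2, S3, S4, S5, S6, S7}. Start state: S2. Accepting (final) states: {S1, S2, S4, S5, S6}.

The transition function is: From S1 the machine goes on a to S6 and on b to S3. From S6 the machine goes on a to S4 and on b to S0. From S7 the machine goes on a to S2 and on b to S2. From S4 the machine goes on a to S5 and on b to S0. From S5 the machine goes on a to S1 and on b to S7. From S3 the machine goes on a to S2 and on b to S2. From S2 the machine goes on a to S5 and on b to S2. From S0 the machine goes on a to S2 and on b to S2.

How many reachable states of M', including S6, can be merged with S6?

P0 = {S1,S2,S4,S5,S6} | {S0,S3,S7}.
On input b, block {S1,S2,S4,S5,S6} splits into {S1,S4,S5,S6} and {S2}.
Stable partition: {S1,S4,S5,S6} | {S0,S3,S7} | {S2} — 3 equivalence classes.
State S6 belongs to the block {S1,S4,S5,S6}, which has 4 states.

4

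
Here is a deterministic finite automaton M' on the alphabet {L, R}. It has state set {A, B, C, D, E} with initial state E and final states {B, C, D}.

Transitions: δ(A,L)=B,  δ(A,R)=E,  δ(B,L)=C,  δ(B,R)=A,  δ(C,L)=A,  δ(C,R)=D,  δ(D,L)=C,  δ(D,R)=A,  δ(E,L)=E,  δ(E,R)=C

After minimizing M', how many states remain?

P0 = {B,C,D} | {A,E}.
Refine {B,C,D} on symbol L: members go to different blocks, giving {B,D} and {C}.
Refine {A,E} on symbol L: members go to different blocks, giving {A} and {E}.
The partition is now stable with 4 blocks: {B,D} | {A} | {C} | {E}.

4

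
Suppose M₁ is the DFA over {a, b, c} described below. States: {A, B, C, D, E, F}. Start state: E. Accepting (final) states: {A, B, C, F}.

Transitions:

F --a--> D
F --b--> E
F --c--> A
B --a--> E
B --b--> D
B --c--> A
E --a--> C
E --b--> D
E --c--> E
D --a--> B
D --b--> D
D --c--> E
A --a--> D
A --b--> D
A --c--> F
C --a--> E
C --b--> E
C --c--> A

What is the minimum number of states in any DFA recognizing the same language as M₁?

P0 = {A,B,C,F} | {D,E}.
The partition is now stable with 2 blocks: {A,B,C,F} | {D,E}.

2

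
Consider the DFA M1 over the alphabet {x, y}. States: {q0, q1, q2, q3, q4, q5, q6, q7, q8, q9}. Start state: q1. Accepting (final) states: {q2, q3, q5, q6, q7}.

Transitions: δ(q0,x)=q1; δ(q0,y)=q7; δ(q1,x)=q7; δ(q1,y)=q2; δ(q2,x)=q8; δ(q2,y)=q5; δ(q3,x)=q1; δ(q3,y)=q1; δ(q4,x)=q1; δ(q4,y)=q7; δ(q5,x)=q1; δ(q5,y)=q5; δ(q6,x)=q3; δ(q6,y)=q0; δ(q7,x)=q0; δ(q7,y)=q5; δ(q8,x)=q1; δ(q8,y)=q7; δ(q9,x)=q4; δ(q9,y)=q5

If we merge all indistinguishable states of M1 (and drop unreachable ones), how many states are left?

4

First remove the unreachable states {q3,q4,q6,q9}; 6 states remain.
Start with accepting vs non-accepting: {q2,q5,q7} | {q0,q1,q8}.
On input x, block {q0,q1,q8} splits into {q0,q8} and {q1}.
Split {q2,q5,q7} by δ(·,x) → {q2,q7} and {q5}.
Stable partition: {q2,q7} | {q0,q8} | {q1} | {q5} — 4 equivalence classes.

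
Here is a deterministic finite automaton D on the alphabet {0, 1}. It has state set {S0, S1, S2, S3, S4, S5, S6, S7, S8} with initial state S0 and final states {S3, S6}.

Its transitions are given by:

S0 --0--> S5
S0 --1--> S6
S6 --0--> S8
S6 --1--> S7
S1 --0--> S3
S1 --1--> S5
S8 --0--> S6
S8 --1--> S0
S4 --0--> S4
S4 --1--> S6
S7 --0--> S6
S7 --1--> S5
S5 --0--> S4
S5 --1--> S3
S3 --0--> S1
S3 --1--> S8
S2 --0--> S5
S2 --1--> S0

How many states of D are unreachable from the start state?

BFS from S0 reaches {S0, S1, S3, S4, S5, S6, S7, S8}; the 1 state(s) S2 are never visited.

1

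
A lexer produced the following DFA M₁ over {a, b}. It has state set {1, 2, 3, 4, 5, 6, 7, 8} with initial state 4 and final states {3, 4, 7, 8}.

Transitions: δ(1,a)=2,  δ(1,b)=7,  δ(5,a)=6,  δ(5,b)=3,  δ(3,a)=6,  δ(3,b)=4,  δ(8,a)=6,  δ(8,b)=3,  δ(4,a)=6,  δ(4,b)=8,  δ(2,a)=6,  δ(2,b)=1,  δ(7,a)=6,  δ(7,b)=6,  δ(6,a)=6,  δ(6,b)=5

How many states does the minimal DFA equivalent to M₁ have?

First remove the unreachable states {1,2,7}; 5 states remain.
P0 = {3,4,8} | {5,6}.
Refine {5,6} on symbol b: members go to different blocks, giving {5} and {6}.
Stable partition: {3,4,8} | {5} | {6} — 3 equivalence classes.

3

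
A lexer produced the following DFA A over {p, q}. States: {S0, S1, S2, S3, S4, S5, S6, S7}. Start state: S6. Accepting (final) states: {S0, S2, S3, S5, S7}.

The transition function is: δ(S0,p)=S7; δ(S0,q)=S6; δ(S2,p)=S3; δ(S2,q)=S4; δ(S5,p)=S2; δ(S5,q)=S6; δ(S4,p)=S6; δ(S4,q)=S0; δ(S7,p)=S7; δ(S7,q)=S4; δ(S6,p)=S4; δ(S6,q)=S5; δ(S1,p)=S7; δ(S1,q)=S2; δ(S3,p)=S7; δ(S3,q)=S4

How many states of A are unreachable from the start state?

No path from S6 leads to S1; the other 7 states are all reachable.

1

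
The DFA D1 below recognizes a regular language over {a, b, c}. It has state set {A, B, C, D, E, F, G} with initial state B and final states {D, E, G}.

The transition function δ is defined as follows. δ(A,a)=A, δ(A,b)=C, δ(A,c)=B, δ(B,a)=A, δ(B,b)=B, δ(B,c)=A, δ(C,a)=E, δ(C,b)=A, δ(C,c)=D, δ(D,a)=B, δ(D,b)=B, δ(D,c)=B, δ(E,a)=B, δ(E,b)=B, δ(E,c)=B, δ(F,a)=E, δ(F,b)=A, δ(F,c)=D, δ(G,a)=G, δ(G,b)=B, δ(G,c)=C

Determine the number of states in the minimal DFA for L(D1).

4

Reachable states from the start: {A,B,C,D,E}. Unreachable: {F,G} — drop them.
Start with accepting vs non-accepting: {D,E} | {A,B,C}.
Refine {A,B,C} on symbol a: members go to different blocks, giving {A,B} and {C}.
On input b, block {A,B} splits into {A} and {B}.
No further refinement is possible. Final partition (4 blocks): {D,E} | {A} | {C} | {B}.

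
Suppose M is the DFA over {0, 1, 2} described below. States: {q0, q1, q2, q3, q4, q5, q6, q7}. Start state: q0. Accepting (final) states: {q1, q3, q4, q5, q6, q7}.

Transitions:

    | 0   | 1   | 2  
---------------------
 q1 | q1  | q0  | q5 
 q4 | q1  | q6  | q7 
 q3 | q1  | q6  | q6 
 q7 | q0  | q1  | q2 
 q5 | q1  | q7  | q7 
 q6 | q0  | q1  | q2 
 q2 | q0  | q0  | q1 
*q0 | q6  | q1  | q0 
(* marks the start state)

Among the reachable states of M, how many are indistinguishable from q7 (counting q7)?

First remove the unreachable states {q3,q4}; 6 states remain.
Start with accepting vs non-accepting: {q1,q5,q6,q7} | {q0,q2}.
Split {q1,q5,q6,q7} by δ(·,0) → {q1,q5} and {q6,q7}.
Refine {q1,q5} on symbol 1: members go to different blocks, giving {q1} and {q5}.
Split {q0,q2} by δ(·,0) → {q0} and {q2}.
No further refinement is possible. Final partition (5 blocks): {q1} | {q0} | {q6,q7} | {q5} | {q2}.
The equivalence class containing q7 is {q6,q7}, of size 2.

2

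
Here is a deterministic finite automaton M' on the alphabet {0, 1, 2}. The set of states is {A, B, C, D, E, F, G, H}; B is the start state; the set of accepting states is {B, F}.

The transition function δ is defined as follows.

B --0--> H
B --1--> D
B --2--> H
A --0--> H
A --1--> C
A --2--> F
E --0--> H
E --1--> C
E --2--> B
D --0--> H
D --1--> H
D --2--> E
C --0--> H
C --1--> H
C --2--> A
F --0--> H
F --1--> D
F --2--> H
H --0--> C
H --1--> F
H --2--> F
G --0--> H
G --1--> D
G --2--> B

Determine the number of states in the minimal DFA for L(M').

4

First remove the unreachable states {G}; 7 states remain.
P0 = {B,F} | {A,C,D,E,H}.
On input 1, block {A,C,D,E,H} splits into {A,C,D,E} and {H}.
Split {A,C,D,E} by δ(·,1) → {A,E} and {C,D}.
Stable partition: {B,F} | {A,E} | {H} | {C,D} — 4 equivalence classes.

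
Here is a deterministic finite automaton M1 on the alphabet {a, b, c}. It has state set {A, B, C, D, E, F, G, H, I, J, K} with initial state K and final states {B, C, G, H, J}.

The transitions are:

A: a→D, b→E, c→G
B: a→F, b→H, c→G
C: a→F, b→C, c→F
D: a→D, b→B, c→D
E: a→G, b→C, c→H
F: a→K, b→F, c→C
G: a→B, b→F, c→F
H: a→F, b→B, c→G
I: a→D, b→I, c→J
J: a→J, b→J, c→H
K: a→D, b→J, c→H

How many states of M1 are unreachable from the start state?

3

No path from K leads to A, E, I; the other 8 states are all reachable.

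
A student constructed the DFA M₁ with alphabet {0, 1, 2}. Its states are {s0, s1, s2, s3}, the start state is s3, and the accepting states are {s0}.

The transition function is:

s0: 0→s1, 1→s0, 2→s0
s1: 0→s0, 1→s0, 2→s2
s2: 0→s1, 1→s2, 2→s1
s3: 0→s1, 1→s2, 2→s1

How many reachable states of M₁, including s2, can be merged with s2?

All states are reachable from the start state.
Start with accepting vs non-accepting: {s0} | {s1,s2,s3}.
Split {s1,s2,s3} by δ(·,0) → {s2,s3} and {s1}.
Stable partition: {s0} | {s2,s3} | {s1} — 3 equivalence classes.
The equivalence class containing s2 is {s2,s3}, of size 2.

2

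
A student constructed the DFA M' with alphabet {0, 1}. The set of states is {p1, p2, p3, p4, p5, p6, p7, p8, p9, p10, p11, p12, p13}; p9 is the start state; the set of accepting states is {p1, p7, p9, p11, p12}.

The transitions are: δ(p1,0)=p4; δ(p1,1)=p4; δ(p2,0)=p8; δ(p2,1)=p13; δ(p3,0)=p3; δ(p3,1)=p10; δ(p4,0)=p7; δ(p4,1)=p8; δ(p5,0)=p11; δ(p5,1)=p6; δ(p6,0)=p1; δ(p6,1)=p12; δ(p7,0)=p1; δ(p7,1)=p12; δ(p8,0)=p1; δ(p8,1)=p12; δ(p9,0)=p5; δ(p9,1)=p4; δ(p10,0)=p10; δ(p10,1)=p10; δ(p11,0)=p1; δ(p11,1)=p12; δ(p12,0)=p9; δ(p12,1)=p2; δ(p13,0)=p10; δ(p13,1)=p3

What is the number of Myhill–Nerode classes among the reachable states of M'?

P0 = {p1,p7,p9,p11,p12} | {p2,p3,p4,p5,p6,p8,p10,p13}.
Split {p1,p7,p9,p11,p12} by δ(·,0) → {p7,p11,p12} and {p1,p9}.
On input 1, block {p7,p11,p12} splits into {p7,p11} and {p12}.
On input 0, block {p2,p3,p4,p5,p6,p8,p10,p13} splits into {p2,p3,p10,p13} and {p4,p5} and {p6,p8}.
Split {p2,p3,p10,p13} by δ(·,0) → {p3,p10,p13} and {p2}.
The partition is now stable with 7 blocks: {p7,p11} | {p3,p10,p13} | {p1,p9} | {p12} | {p4,p5} | {p6,p8} | {p2}.

7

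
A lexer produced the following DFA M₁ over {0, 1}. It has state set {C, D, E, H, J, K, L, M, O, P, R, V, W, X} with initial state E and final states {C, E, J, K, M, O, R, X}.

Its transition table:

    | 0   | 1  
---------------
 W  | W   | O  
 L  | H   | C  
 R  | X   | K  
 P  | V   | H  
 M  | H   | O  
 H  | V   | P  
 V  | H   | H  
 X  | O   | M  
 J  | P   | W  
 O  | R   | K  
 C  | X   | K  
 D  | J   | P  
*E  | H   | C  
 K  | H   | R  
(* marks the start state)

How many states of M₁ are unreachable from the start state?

Starting at E and following transitions, the reachable set is {C, E, H, K, M, O, P, R, V, X}. That leaves D, J, L, W unreachable — 4 in total.

4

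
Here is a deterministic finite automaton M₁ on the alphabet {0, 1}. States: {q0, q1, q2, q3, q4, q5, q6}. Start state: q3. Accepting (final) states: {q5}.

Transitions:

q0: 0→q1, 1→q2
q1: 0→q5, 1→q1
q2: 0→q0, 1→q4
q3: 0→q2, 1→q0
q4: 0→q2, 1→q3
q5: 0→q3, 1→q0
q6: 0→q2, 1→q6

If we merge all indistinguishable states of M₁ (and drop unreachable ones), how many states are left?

6

Reachable states from the start: {q0,q1,q2,q3,q4,q5}. Unreachable: {q6} — drop them.
Initial partition by acceptance: {q5} | {q0,q1,q2,q3,q4}.
On input 0, block {q0,q1,q2,q3,q4} splits into {q0,q2,q3,q4} and {q1}.
Refine {q0,q2,q3,q4} on symbol 0: members go to different blocks, giving {q2,q3,q4} and {q0}.
On input 0, block {q2,q3,q4} splits into {q3,q4} and {q2}.
Refine {q3,q4} on symbol 1: members go to different blocks, giving {q3} and {q4}.
Stable partition: {q5} | {q3} | {q1} | {q0} | {q2} | {q4} — 6 equivalence classes.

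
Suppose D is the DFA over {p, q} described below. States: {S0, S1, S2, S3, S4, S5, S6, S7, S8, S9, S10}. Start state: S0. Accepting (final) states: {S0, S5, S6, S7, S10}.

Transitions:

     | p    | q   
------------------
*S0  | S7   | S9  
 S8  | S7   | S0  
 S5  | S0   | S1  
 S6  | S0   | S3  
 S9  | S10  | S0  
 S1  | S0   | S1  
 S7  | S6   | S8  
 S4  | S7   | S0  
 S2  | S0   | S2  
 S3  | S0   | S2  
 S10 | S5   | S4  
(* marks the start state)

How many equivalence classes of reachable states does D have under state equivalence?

Start with accepting vs non-accepting: {S0,S5,S6,S7,S10} | {S1,S2,S3,S4,S8,S9}.
On input q, block {S1,S2,S3,S4,S8,S9} splits into {S1,S2,S3} and {S4,S8,S9}.
Refine {S0,S5,S6,S7,S10} on symbol q: members go to different blocks, giving {S0,S7,S10} and {S5,S6}.
Split {S0,S7,S10} by δ(·,p) → {S7,S10} and {S0}.
Stable partition: {S7,S10} | {S1,S2,S3} | {S4,S8,S9} | {S5,S6} | {S0} — 5 equivalence classes.

5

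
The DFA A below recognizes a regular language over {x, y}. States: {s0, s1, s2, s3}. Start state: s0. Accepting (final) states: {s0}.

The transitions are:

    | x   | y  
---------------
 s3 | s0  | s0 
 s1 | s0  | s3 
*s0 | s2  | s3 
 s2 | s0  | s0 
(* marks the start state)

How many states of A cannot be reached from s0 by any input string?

Starting at s0 and following transitions, the reachable set is {s0, s2, s3}. That leaves s1 unreachable — 1 in total.

1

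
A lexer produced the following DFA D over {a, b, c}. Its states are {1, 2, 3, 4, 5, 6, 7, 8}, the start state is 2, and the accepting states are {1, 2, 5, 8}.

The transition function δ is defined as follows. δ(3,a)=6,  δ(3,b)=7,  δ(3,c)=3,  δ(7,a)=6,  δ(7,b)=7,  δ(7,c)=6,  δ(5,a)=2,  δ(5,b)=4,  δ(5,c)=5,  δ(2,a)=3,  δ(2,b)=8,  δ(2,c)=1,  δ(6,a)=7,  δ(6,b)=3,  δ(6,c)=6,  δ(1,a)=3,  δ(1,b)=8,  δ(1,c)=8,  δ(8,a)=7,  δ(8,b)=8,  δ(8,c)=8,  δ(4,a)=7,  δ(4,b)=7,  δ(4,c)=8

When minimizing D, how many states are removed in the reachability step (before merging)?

Starting at 2 and following transitions, the reachable set is {1, 2, 3, 6, 7, 8}. That leaves 4, 5 unreachable — 2 in total.

2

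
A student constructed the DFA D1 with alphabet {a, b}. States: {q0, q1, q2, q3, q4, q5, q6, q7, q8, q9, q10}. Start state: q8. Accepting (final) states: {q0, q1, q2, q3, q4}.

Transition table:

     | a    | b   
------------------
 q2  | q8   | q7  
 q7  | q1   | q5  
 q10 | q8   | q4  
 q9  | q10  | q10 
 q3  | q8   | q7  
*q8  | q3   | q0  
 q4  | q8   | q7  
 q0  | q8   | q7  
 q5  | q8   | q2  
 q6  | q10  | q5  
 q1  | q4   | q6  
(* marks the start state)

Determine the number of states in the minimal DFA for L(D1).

First remove the unreachable states {q9}; 10 states remain.
Initial partition by acceptance: {q0,q1,q2,q3,q4} | {q5,q6,q7,q8,q10}.
On input a, block {q0,q1,q2,q3,q4} splits into {q0,q2,q3,q4} and {q1}.
Refine {q5,q6,q7,q8,q10} on symbol a: members go to different blocks, giving {q5,q6,q10} and {q7} and {q8}.
Split {q5,q6,q10} by δ(·,a) → {q5,q10} and {q6}.
No further refinement is possible. Final partition (6 blocks): {q0,q2,q3,q4} | {q5,q10} | {q1} | {q7} | {q8} | {q6}.

6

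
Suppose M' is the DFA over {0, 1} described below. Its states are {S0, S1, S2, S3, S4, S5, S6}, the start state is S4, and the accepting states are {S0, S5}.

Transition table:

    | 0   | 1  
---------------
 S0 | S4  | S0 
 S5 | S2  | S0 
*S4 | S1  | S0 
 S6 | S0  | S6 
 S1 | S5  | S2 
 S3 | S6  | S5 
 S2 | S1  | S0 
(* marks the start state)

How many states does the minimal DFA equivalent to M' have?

Reachable states from the start: {S0,S1,S2,S4,S5}. Unreachable: {S3,S6} — drop them.
Initial partition by acceptance: {S0,S5} | {S1,S2,S4}.
Refine {S1,S2,S4} on symbol 0: members go to different blocks, giving {S2,S4} and {S1}.
No further refinement is possible. Final partition (3 blocks): {S0,S5} | {S2,S4} | {S1}.

3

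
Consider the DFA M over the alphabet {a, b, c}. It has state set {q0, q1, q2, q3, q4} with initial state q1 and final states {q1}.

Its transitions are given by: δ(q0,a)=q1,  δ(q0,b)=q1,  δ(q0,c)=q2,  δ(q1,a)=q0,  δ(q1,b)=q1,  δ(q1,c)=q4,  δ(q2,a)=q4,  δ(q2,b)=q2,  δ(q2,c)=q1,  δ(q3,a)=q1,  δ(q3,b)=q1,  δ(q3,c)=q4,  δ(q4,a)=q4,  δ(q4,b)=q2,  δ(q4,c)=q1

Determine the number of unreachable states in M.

BFS from q1 reaches {q0, q1, q2, q4}; the 1 state(s) q3 are never visited.

1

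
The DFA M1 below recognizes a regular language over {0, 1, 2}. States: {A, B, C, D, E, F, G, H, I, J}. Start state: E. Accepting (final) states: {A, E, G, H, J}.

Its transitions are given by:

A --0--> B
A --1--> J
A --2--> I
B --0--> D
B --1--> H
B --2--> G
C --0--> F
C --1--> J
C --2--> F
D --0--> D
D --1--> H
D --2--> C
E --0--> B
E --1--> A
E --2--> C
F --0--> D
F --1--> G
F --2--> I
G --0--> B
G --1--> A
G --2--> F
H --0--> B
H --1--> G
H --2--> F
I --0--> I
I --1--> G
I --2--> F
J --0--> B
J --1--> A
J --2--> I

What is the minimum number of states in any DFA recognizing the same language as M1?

3

Initial partition by acceptance: {A,E,G,H,J} | {B,C,D,F,I}.
Refine {B,C,D,F,I} on symbol 2: members go to different blocks, giving {C,D,F,I} and {B}.
No further refinement is possible. Final partition (3 blocks): {A,E,G,H,J} | {C,D,F,I} | {B}.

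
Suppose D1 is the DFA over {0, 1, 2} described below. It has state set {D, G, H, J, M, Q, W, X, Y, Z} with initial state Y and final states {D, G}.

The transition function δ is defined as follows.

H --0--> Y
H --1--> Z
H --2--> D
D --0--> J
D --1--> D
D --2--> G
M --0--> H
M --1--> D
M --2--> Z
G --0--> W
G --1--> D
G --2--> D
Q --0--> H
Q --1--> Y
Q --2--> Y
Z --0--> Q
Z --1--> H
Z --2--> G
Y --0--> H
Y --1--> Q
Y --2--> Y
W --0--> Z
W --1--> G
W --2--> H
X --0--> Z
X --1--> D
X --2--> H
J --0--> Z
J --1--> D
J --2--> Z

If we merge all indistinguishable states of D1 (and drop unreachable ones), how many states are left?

4

First remove the unreachable states {M,X}; 8 states remain.
Initial partition by acceptance: {D,G} | {H,J,Q,W,Y,Z}.
Refine {H,J,Q,W,Y,Z} on symbol 1: members go to different blocks, giving {H,Q,Y,Z} and {J,W}.
On input 2, block {H,Q,Y,Z} splits into {H,Z} and {Q,Y}.
The partition is now stable with 4 blocks: {D,G} | {H,Z} | {J,W} | {Q,Y}.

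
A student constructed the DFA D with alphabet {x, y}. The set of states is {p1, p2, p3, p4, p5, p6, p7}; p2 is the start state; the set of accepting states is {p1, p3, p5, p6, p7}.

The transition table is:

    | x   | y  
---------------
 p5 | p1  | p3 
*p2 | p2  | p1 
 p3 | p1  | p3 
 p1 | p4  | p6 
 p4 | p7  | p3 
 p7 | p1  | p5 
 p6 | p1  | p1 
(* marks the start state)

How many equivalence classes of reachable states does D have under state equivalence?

5

All states are reachable from the start state.
Initial partition by acceptance: {p1,p3,p5,p6,p7} | {p2,p4}.
Refine {p1,p3,p5,p6,p7} on symbol x: members go to different blocks, giving {p3,p5,p6,p7} and {p1}.
Refine {p3,p5,p6,p7} on symbol y: members go to different blocks, giving {p3,p5,p7} and {p6}.
Split {p2,p4} by δ(·,x) → {p2} and {p4}.
No further refinement is possible. Final partition (5 blocks): {p3,p5,p7} | {p2} | {p1} | {p6} | {p4}.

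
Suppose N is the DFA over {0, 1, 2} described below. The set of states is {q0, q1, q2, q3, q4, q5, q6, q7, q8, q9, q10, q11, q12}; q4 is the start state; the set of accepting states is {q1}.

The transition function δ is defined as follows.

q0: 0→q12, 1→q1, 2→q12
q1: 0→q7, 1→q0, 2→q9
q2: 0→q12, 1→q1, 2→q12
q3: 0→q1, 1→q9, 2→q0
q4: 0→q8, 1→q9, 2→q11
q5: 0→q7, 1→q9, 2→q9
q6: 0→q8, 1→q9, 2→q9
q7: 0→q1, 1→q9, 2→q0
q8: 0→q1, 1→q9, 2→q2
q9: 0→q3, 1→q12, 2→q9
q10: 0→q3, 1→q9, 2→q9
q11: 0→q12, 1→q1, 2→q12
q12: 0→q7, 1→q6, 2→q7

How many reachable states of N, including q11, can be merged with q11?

3

Reachable states from the start: {q0,q1,q2,q3,q4,q6,q7,q8,q9,q11,q12}. Unreachable: {q5,q10} — drop them.
Start with accepting vs non-accepting: {q1} | {q0,q2,q3,q4,q6,q7,q8,q9,q11,q12}.
Split {q0,q2,q3,q4,q6,q7,q8,q9,q11,q12} by δ(·,0) → {q0,q2,q4,q6,q9,q11,q12} and {q3,q7,q8}.
Refine {q0,q2,q4,q6,q9,q11,q12} on symbol 0: members go to different blocks, giving {q4,q6,q9,q12} and {q0,q2,q11}.
Refine {q4,q6,q9,q12} on symbol 2: members go to different blocks, giving {q6,q9} and {q4} and {q12}.
On input 1, block {q6,q9} splits into {q6} and {q9}.
Stable partition: {q1} | {q6} | {q3,q7,q8} | {q0,q2,q11} | {q4} | {q12} | {q9} — 7 equivalence classes.
The equivalence class containing q11 is {q0,q2,q11}, of size 3.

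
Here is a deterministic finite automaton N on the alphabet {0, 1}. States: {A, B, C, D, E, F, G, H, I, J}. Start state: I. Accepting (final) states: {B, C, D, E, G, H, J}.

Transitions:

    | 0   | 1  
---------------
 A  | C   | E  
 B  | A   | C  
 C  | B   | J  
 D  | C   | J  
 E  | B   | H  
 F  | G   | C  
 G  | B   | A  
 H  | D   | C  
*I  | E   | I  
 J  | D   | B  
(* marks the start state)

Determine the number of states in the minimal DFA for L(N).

8

First remove the unreachable states {F,G}; 8 states remain.
Initial partition by acceptance: {B,C,D,E,H,J} | {A,I}.
Refine {B,C,D,E,H,J} on symbol 0: members go to different blocks, giving {C,D,E,H,J} and {B}.
Refine {C,D,E,H,J} on symbol 0: members go to different blocks, giving {D,H,J} and {C,E}.
On input 0, block {D,H,J} splits into {H,J} and {D}.
Refine {H,J} on symbol 1: members go to different blocks, giving {H} and {J}.
Refine {A,I} on symbol 1: members go to different blocks, giving {A} and {I}.
On input 1, block {C,E} splits into {C} and {E}.
Stable partition: {H} | {A} | {B} | {C} | {D} | {J} | {I} | {E} — 8 equivalence classes.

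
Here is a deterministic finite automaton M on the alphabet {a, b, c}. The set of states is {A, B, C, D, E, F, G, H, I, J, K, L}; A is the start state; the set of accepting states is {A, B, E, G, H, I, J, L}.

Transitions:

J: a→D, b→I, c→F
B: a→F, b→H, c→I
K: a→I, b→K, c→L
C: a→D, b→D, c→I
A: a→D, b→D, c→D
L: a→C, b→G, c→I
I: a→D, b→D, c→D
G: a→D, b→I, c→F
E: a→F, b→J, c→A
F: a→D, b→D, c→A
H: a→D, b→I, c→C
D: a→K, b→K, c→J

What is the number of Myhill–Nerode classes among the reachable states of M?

First remove the unreachable states {B,E,H}; 9 states remain.
P0 = {A,G,I,J,L} | {C,D,F,K}.
Refine {A,G,I,J,L} on symbol b: members go to different blocks, giving {G,J,L} and {A,I}.
Refine {G,J,L} on symbol b: members go to different blocks, giving {G,J} and {L}.
Refine {C,D,F,K} on symbol a: members go to different blocks, giving {C,D,F} and {K}.
On input a, block {C,D,F} splits into {C,F} and {D}.
No further refinement is possible. Final partition (6 blocks): {G,J} | {C,F} | {A,I} | {L} | {K} | {D}.

6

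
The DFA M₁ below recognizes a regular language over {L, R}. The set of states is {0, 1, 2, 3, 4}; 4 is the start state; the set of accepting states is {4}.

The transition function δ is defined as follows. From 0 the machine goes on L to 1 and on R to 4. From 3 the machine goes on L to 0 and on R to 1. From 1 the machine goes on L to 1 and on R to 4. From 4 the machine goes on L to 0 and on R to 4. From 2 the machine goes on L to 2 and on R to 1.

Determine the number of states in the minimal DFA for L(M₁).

2

Reachable states from the start: {0,1,4}. Unreachable: {2,3} — drop them.
Start with accepting vs non-accepting: {4} | {0,1}.
No further refinement is possible. Final partition (2 blocks): {4} | {0,1}.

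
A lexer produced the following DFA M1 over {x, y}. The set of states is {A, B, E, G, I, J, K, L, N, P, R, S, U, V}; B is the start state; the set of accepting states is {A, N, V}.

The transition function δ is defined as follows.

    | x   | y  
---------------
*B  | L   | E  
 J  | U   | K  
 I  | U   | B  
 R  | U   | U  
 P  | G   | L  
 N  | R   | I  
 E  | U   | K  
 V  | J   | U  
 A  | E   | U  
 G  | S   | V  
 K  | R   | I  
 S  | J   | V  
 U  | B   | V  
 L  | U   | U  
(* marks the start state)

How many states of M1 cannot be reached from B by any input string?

5

No path from B leads to A, G, N, P, S; the other 9 states are all reachable.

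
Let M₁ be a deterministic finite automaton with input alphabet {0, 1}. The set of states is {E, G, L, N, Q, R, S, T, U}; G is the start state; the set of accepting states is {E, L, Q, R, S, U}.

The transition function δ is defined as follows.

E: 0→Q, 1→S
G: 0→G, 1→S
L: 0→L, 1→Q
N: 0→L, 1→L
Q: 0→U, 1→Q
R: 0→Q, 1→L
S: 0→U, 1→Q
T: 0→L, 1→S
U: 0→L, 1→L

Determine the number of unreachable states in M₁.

4

BFS from G reaches {G, L, Q, S, U}; the 4 state(s) E, N, R, T are never visited.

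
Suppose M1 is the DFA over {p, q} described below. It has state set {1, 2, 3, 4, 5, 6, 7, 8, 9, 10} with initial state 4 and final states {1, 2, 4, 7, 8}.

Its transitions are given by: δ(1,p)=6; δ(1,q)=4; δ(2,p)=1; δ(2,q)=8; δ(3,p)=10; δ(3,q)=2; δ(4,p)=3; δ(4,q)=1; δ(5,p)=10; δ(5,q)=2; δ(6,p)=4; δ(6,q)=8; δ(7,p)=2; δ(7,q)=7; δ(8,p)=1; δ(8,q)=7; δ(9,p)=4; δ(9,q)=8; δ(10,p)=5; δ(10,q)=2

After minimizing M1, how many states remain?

States {9} cannot be reached from the start state, so discard them.
Start with accepting vs non-accepting: {1,2,4,7,8} | {3,5,6,10}.
Split {1,2,4,7,8} by δ(·,p) → {2,7,8} and {1,4}.
Refine {2,7,8} on symbol p: members go to different blocks, giving {2,8} and {7}.
Refine {2,8} on symbol q: members go to different blocks, giving {2} and {8}.
On input p, block {3,5,6,10} splits into {3,5,10} and {6}.
Refine {1,4} on symbol p: members go to different blocks, giving {1} and {4}.
Stable partition: {2} | {3,5,10} | {1} | {7} | {8} | {6} | {4} — 7 equivalence classes.

7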